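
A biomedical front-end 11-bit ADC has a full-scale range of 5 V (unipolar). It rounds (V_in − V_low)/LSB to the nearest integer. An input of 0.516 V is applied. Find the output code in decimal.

code 211

Full-scale span = 5 V; LSB = 5/2^11 = 2.441 mV.
Input sits at 211.354 steps above V_low.
So the output code is 211.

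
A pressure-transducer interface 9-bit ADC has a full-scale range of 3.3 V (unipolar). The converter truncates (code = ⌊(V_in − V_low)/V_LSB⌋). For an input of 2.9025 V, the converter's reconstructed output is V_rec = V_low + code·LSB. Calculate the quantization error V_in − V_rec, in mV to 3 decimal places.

One LSB is 3.3 V / 512 = 6.445 mV.
(V_in − V_low)/LSB = (2.9025 − 0)/0.00644531 = 450.3273 → code 450 (floor).
Code 450 maps back to 0 + 450×0.00644531 V = 2.9003906 V.
V_in − V_rec = 0.00210938 V = 2.109 mV.

2.109 mV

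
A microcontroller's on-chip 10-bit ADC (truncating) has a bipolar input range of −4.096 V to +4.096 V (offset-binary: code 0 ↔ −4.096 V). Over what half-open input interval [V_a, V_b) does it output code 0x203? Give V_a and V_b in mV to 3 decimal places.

LSB = 8.192/2^10 = 8.000 mV.
Code 0x203 = 515 decimal.
V_a = V_low + 515·LSB = 0.024 V; V_b = V_low + 516·LSB = 0.032 V.

[24.000 mV, 32.000 mV)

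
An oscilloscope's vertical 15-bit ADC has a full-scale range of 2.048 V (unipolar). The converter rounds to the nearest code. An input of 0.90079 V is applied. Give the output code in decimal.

code 14413

Full-scale span = 2.048 V; LSB = 2.048/2^15 = 62.50 µV.
(0.90079 − 0) / 6.25e-05 = 14412.640 LSBs.
So the output code is 14413.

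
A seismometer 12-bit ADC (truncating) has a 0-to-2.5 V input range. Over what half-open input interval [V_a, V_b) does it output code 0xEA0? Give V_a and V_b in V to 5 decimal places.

[2.28516 V, 2.28577 V)

LSB = 2.5/2^12 = 0.610 mV.
Code 0xEA0 = 3744 decimal.
V_a = V_low + 3744·LSB = 2.28516 V; V_b = V_low + 3745·LSB = 2.28577 V.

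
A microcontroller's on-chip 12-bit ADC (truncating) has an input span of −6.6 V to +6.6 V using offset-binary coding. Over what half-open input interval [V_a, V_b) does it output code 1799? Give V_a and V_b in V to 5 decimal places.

LSB = 13.2/2^12 = 3.223 mV.
V_a = V_low + 1799·LSB = -0.802441 V; V_b = V_low + 1800·LSB = -0.799219 V.

[-0.80244 V, -0.79922 V)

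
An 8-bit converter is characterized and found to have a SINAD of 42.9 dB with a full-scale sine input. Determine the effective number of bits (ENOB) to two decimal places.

ENOB = (SINAD − 1.76) / 6.02 = (42.9 − 1.76)/6.02 = 6.834.

6.83 bits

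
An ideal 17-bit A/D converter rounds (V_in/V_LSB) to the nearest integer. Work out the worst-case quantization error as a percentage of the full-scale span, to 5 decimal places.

0.00038 %

Rounding → worst-case error = ½ LSB = V_FS/2^18, so 100/262144 = 0.00038147 % of full scale.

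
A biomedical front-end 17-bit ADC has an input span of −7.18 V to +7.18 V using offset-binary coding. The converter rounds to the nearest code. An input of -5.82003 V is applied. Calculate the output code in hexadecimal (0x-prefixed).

code 0x307D (decimal 12413)

Full-scale span = 14.36 V; LSB = 14.36/2^17 = 109.56 µV.
(-5.82003 − (−7.18)) / 0.000109558 = 12413.230 LSBs.
Round → code 12413.
In hexadecimal (0x-prefixed): 0x307D.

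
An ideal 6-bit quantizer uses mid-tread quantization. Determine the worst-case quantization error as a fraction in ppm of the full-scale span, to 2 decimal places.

7812.50 ppm

Rounding → worst-case error = ½ LSB = V_FS/2^7, so 1e+06/128 = 7812.5 ppm of full scale.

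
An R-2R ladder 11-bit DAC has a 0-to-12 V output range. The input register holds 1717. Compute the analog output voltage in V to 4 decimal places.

10.0605 V

LSB = 12 V / 2^11 = 5.859 mV.
V_out = 0 + 1717 × 0.00585938 V = 10.0605 V.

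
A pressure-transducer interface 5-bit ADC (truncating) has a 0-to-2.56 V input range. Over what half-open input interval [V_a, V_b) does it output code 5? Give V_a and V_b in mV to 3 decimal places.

[400.000 mV, 480.000 mV)

LSB = 2.56/2^5 = 80.000 mV.
V_a = V_low + 5·LSB = 0.4 V; V_b = V_low + 6·LSB = 0.48 V.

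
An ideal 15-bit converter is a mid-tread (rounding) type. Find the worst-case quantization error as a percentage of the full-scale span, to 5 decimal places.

Rounding → worst-case error = ½ LSB = V_FS/2^16, so 100/65536 = 0.00152588 % of full scale.

0.00153 %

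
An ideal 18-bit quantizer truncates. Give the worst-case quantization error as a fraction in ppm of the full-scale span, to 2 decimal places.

3.81 ppm

Truncating → worst-case error = 1 LSB = V_FS/2^18, so 1e+06/262144 = 3.8147 ppm of full scale.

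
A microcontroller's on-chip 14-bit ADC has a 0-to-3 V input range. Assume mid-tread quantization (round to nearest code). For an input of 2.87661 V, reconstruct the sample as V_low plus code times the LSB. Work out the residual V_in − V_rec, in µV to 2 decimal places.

LSB = 3/2^14 = 183.11 µV.
Scaled input = 15710.1261 LSBs, so code = 15710.
Code 15710 maps back to 0 + 15710×0.000183105 V = 2.8765869 V.
Difference: 2.30859e-05 V → 23.09 µV.

23.09 µV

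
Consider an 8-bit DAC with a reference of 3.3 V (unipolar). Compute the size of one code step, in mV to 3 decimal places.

Full-scale span = 3.3 V.
LSB = 3.3 / 2^8 = 3.3 / 256 = 0.0128906 V = 12.891 mV.

12.891 mV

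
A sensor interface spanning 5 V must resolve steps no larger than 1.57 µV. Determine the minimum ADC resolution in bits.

22 bits

Number of steps required ≥ 5 V / 1.57 µV = 3184713.38.
Need 2^N ≥ 3184713.38; 2^21 = 2097152, 2^22 = 4194304.
Minimum N = 22.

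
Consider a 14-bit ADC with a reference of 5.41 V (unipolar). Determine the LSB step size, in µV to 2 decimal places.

330.20 µV

Full-scale span = 5.41 V.
LSB = 5.41 / 2^14 = 5.41 / 16384 = 0.0003302 V = 330.20 µV.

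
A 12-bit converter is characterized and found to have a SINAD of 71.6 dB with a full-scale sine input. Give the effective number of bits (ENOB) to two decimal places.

ENOB = (SINAD − 1.76) / 6.02 = (71.6 − 1.76)/6.02 = 11.601.

11.60 bits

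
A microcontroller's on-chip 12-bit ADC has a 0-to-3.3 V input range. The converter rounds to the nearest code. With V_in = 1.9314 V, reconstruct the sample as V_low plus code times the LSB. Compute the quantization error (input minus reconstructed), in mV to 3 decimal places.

0.223 mV

LSB = 3.3/2^12 = 0.806 mV.
(V_in − V_low)/LSB = (1.9314 − 0)/0.000805664 = 2397.2771 → code 2397 (round).
V_rec = 0 + 2397·0.000805664 = 1.9311768 V.
Error = 1.9314 − 1.9311768 = 0.000223242 V = 0.223 mV.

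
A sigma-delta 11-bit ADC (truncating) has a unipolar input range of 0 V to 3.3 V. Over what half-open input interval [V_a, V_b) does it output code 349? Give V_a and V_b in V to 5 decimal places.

[0.56235 V, 0.56396 V)

LSB = 3.3/2^11 = 1.611 mV.
V_a = V_low + 349·LSB = 0.562354 V; V_b = V_low + 350·LSB = 0.563965 V.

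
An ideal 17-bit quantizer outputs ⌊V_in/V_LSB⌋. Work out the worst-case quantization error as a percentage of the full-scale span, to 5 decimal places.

0.00076 %

Truncating → worst-case error = 1 LSB = V_FS/2^17, so 100/131072 = 0.000762939 % of full scale.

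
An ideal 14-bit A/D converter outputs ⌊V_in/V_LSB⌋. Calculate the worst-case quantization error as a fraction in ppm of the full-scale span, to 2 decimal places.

61.04 ppm

Truncating → worst-case error = 1 LSB = V_FS/2^14, so 1e+06/16384 = 61.0352 ppm of full scale.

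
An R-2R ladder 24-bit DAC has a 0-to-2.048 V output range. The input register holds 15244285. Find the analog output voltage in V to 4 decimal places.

1.8609 V

LSB = 2.048 V / 2^24 = 0.12 µV.
V_out = 0 + 15244285 × 1.2207e-07 V = 1.86087 V.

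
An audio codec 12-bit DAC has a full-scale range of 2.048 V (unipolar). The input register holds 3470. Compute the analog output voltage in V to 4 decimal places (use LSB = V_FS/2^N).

LSB = 2.048 V / 2^12 = 0.500 mV.
V_out = 0 + 3470 × 0.0005 V = 1.735 V.

1.7350 V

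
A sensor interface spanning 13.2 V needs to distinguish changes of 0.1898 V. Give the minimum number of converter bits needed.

Number of steps required ≥ 13.2 V / 0.1898 V = 69.55.
Need 2^N ≥ 69.55; 2^6 = 64, 2^7 = 128.
Minimum N = 7.

7 bits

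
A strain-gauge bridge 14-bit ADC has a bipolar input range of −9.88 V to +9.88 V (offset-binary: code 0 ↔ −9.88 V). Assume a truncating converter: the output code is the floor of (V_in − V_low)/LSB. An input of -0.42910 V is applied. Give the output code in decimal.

Full-scale span = 19.76 V; LSB = 19.76/2^14 = 1.206 mV.
(V_in − V_low)/LSB = (-0.42910 − (−9.88)) / 0.00120605 = 7836.212.
So the output code is 7836.

code 7836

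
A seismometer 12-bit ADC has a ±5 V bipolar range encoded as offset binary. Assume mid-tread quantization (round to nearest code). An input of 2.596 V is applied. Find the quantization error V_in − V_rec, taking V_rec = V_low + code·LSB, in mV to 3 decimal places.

Step size: 10 V ÷ 2^12 = 2.441 mV.
(V_in − V_low)/LSB = (2.596 − (−5))/0.00244141 = 3111.3216 → code 3111 (round).
V_rec = (−5) + 3111·0.00244141 = 2.5952148 V.
Difference: 0.000785156 V → 0.785 mV.

0.785 mV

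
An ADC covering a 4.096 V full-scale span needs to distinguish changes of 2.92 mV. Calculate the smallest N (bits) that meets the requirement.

Number of steps required ≥ 4.096 V / 2.92 mV = 1402.74.
Need 2^N ≥ 1402.74; 2^10 = 1024, 2^11 = 2048.
Minimum N = 11.

11 bits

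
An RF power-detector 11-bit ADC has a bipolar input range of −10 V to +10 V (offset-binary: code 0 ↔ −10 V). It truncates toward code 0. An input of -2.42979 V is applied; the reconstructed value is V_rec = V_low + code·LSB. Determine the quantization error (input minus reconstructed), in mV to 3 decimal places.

Step size: 20 V ÷ 2^11 = 9.766 mV.
(-2.42979 − (−10))/0.00976562 = 775.1895; ⌊·⌋ gives code 775.
Reconstructed: -2.4316406 V.
Error = -2.42979 − (−2.4316406) = 0.00185063 V = 1.851 mV.

1.851 mV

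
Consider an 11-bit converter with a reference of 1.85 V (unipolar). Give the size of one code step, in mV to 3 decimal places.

0.903 mV

Full-scale span = 1.85 V.
LSB = 1.85 / 2^11 = 1.85 / 2048 = 0.00090332 V = 0.903 mV.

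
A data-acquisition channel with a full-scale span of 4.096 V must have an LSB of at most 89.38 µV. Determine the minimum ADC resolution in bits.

16 bits

Number of steps required ≥ 4.096 V / 89.38 µV = 45826.81.
Need 2^N ≥ 45826.81; 2^15 = 32768, 2^16 = 65536.
Minimum N = 16.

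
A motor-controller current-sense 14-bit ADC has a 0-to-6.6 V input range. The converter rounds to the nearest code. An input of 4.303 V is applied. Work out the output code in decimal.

LSB = 6.6 V / 16384 = 402.83 µV.
Input sits at 10681.872 steps above V_low.
round(10681.872) = 10682.

code 10682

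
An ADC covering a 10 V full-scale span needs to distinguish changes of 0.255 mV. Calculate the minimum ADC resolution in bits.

Number of steps required ≥ 10 V / 0.255 mV = 39215.69.
Need 2^N ≥ 39215.69; 2^15 = 32768, 2^16 = 65536.
Minimum N = 16.

16 bits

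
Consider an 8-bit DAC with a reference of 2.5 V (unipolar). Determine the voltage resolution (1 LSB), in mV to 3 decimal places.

Full-scale span = 2.5 V.
LSB = 2.5 / 2^8 = 2.5 / 256 = 0.00976562 V = 9.766 mV.

9.766 mV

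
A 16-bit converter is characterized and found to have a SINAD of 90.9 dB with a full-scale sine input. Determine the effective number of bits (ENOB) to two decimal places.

ENOB = (SINAD − 1.76) / 6.02 = (90.9 − 1.76)/6.02 = 14.807.

14.81 bits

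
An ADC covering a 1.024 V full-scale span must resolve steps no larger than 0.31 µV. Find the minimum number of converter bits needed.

Number of steps required ≥ 1.024 V / 0.31 µV = 3303225.81.
Need 2^N ≥ 3303225.81; 2^21 = 2097152, 2^22 = 4194304.
Minimum N = 22.

22 bits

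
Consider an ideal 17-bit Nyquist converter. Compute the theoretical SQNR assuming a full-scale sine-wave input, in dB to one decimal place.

SNR ≈ 6.02·N + 1.76 dB = 6.02·17 + 1.76 = 104.10 dB.

104.1 dB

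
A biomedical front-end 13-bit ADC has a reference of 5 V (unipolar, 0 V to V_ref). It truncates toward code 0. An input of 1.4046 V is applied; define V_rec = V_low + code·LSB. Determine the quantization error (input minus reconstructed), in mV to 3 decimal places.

0.181 mV

Step size: 5 V ÷ 2^13 = 0.610 mV.
(V_in − V_low)/LSB = (1.4046 − 0)/0.000610352 = 2301.2966 → code 2301 (floor).
V_rec = 0 + 2301·0.000610352 = 1.4044189 V.
V_in − V_rec = 0.000181055 V = 0.181 mV.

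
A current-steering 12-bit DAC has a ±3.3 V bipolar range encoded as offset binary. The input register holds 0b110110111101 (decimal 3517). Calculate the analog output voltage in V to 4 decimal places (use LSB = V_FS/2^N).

LSB = 6.6 V / 2^12 = 1.611 mV.
Code 0b110110111101 = 3517 decimal.
V_out = (−3.3) + 3517 × 0.00161133 V = 2.36704 V.

2.3670 V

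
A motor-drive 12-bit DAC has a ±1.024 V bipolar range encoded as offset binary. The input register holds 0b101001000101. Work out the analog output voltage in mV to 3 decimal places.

290.500 mV

LSB = 2.048 V / 2^12 = 0.500 mV.
Code 0b101001000101 = 2629 decimal.
V_out = (−1.024) + 2629 × 0.0005 V = 0.2905 V.
= 290.500 mV.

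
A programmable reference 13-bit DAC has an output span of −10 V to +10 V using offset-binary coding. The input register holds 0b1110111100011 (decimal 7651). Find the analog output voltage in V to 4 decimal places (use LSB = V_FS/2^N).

8.6792 V

LSB = 20 V / 2^13 = 2.441 mV.
Code 0b1110111100011 = 7651 decimal.
V_out = (−10) + 7651 × 0.00244141 V = 8.6792 V.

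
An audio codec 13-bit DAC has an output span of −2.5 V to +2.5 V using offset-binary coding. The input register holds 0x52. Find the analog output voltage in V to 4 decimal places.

-2.4500 V

LSB = 5 V / 2^13 = 0.610 mV.
Code 0x52 = 82 decimal.
V_out = (−2.5) + 82 × 0.000610352 V = -2.44995 V.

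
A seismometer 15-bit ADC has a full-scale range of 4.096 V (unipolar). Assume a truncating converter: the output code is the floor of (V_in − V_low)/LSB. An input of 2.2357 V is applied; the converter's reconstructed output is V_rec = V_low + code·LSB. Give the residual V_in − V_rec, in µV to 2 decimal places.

One LSB is 4.096 V / 32768 = 125.00 µV.
(2.2357 − 0)/0.000125 = 17885.6000; ⌊·⌋ gives code 17885.
Reconstructed: 2.235625 V.
Error = 2.2357 − 2.235625 = 7.5e-05 V = 75.00 µV.

75.00 µV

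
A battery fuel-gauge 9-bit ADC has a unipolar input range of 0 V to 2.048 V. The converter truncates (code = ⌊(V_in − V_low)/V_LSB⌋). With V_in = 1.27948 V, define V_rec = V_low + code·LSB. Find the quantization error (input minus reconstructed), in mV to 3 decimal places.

3.480 mV

One LSB is 2.048 V / 512 = 4.000 mV.
(1.27948 − 0)/0.004 = 319.8700; ⌊·⌋ gives code 319.
Code 319 maps back to 0 + 319×0.004 V = 1.276 V.
Error = 1.27948 − 1.276 = 0.00348 V = 3.480 mV.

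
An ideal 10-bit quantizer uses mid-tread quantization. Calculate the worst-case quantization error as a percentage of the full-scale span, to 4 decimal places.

0.0488 %

Rounding → worst-case error = ½ LSB = V_FS/2^11, so 100/2048 = 0.0488281 % of full scale.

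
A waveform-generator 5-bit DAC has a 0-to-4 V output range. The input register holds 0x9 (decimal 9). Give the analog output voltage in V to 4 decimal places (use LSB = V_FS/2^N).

LSB = 4 V / 2^5 = 125.000 mV.
Code 0x9 = 9 decimal.
V_out = 0 + 9 × 0.125 V = 1.125 V.

1.1250 V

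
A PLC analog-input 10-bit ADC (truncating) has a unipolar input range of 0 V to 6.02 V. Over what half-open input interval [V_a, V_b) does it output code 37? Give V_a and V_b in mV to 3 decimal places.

[217.520 mV, 223.398 mV)

LSB = 6.02/2^10 = 5.879 mV.
V_a = V_low + 37·LSB = 0.21752 V; V_b = V_low + 38·LSB = 0.223398 V.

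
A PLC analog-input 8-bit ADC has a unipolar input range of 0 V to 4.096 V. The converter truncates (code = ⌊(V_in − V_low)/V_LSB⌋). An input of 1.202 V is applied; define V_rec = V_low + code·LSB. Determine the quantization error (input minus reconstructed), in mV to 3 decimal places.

One LSB is 4.096 V / 256 = 16.000 mV.
Scaled input = 75.1250 LSBs, so code = 75.
V_rec = 0 + 75·0.016 = 1.2 V.
Error = 1.202 − 1.2 = 0.002 V = 2.000 mV.

2.000 mV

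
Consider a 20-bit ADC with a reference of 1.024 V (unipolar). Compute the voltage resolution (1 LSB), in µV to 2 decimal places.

0.98 µV

Full-scale span = 1.024 V.
LSB = 1.024 / 2^20 = 1.024 / 1048576 = 9.76563e-07 V = 0.98 µV.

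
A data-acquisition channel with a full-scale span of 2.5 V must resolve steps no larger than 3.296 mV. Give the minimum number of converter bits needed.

10 bits

Number of steps required ≥ 2.5 V / 3.296 mV = 758.50.
Need 2^N ≥ 758.50; 2^9 = 512, 2^10 = 1024.
Minimum N = 10.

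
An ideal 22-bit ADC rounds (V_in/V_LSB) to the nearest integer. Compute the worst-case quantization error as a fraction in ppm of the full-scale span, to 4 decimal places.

Rounding → worst-case error = ½ LSB = V_FS/2^23, so 1e+06/8388608 = 0.119209 ppm of full scale.

0.1192 ppm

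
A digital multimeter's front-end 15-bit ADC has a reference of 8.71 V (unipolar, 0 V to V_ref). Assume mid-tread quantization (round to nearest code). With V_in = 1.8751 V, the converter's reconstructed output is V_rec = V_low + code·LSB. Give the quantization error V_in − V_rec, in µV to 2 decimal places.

One LSB is 8.71 V / 32768 = 265.81 µV.
(1.8751 − 0)/0.000265808 = 7054.3372; round gives code 7054.
V_rec = 0 + 7054·0.000265808 = 1.8750104 V.
Difference: 8.9624e-05 V → 89.62 µV.

89.62 µV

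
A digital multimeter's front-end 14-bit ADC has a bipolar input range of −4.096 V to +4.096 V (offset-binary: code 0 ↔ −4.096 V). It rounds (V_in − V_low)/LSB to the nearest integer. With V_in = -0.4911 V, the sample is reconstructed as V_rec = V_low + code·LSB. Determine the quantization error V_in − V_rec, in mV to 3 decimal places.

-0.100 mV

Step size: 8.192 V ÷ 2^14 = 0.500 mV.
(V_in − V_low)/LSB = (-0.4911 − (−4.096))/0.0005 = 7209.8000 → code 7210 (round).
V_rec = (−4.096) + 7210·0.0005 = -0.491 V.
Error = -0.4911 − (−0.491) = -0.0001 V = -0.100 mV.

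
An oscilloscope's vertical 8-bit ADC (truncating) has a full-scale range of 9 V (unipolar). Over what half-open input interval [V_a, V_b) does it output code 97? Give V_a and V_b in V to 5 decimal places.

LSB = 9/2^8 = 35.156 mV.
V_a = V_low + 97·LSB = 3.41016 V; V_b = V_low + 98·LSB = 3.44531 V.

[3.41016 V, 3.44531 V)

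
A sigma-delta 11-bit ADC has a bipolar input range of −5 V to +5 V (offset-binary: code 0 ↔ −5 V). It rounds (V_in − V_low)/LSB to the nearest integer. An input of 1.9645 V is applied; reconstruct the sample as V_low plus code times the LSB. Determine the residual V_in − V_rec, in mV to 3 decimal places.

One LSB is 10 V / 2048 = 4.883 mV.
(V_in − V_low)/LSB = (1.9645 − (−5))/0.00488281 = 1426.3296 → code 1426 (round).
Code 1426 maps back to (−5) + 1426×0.00488281 V = 1.9628906 V.
Error = 1.9645 − 1.9628906 = 0.00160937 V = 1.609 mV.

1.609 mV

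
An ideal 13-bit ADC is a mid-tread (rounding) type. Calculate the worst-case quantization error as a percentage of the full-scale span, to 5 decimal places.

Rounding → worst-case error = ½ LSB = V_FS/2^14, so 100/16384 = 0.00610352 % of full scale.

0.00610 %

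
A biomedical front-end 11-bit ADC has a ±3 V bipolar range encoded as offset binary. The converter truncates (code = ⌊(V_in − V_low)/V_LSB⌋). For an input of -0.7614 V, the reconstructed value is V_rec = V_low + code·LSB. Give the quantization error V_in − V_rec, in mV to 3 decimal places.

Step size: 6 V ÷ 2^11 = 2.930 mV.
(V_in − V_low)/LSB = (-0.7614 − (−3))/0.00292969 = 764.1088 → code 764 (floor).
Code 764 maps back to (−3) + 764×0.00292969 V = -0.76171875 V.
V_in − V_rec = 0.00031875 V = 0.319 mV.

0.319 mV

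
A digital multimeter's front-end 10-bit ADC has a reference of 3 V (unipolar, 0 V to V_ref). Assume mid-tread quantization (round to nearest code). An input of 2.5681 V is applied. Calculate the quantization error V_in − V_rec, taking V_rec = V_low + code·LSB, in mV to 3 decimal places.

Step size: 3 V ÷ 2^10 = 2.930 mV.
Scaled input = 876.5781 LSBs, so code = 877.
V_rec = 0 + 877·0.00292969 = 2.5693359 V.
V_in − V_rec = -0.00123594 V = -1.236 mV.

-1.236 mV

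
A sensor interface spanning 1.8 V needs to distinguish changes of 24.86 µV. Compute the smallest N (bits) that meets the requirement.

17 bits

Number of steps required ≥ 1.8 V / 24.86 µV = 72405.47.
Need 2^N ≥ 72405.47; 2^16 = 65536, 2^17 = 131072.
Minimum N = 17.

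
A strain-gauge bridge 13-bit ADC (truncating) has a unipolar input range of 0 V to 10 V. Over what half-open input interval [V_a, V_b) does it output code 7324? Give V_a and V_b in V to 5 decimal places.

LSB = 10/2^13 = 1.221 mV.
V_a = V_low + 7324·LSB = 8.94043 V; V_b = V_low + 7325·LSB = 8.94165 V.

[8.94043 V, 8.94165 V)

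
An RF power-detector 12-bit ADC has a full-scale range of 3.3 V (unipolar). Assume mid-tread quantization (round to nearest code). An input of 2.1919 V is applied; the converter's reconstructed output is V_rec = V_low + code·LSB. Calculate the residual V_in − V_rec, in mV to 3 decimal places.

One LSB is 3.3 V / 4096 = 0.806 mV.
(V_in − V_low)/LSB = (2.1919 − 0)/0.000805664 = 2720.6128 → code 2721 (round).
Code 2721 maps back to 0 + 2721×0.000805664 V = 2.1922119 V.
Difference: -0.000311914 V → -0.312 mV.

-0.312 mV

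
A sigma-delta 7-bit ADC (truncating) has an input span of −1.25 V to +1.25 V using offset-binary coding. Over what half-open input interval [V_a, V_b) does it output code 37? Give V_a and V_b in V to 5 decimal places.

[-0.52734 V, -0.50781 V)

LSB = 2.5/2^7 = 19.531 mV.
V_a = V_low + 37·LSB = -0.527344 V; V_b = V_low + 38·LSB = -0.507812 V.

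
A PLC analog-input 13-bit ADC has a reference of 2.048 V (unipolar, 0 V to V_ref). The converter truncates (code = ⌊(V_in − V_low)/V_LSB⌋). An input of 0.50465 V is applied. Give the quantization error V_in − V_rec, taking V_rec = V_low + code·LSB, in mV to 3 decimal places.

One LSB is 2.048 V / 8192 = 250.00 µV.
(V_in − V_low)/LSB = (0.50465 − 0)/0.00025 = 2018.6000 → code 2018 (floor).
Code 2018 maps back to 0 + 2018×0.00025 V = 0.5045 V.
Error = 0.50465 − 0.5045 = 0.00015 V = 0.150 mV.

0.150 mV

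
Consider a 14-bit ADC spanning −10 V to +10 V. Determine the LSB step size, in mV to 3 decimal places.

1.221 mV

Full-scale span = 20 V.
LSB = 20 / 2^14 = 20 / 16384 = 0.0012207 V = 1.221 mV.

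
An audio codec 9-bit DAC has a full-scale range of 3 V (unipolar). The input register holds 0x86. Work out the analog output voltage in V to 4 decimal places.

0.7852 V

LSB = 3 V / 2^9 = 5.859 mV.
Code 0x86 = 134 decimal.
V_out = 0 + 134 × 0.00585938 V = 0.785156 V.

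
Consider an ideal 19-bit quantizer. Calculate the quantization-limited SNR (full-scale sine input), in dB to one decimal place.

116.1 dB

SNR ≈ 6.02·N + 1.76 dB = 6.02·19 + 1.76 = 116.14 dB.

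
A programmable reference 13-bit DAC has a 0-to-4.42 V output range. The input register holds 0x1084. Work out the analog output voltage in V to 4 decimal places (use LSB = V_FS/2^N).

2.2812 V

LSB = 4.42 V / 2^13 = 0.540 mV.
Code 0x1084 = 4228 decimal.
V_out = 0 + 4228 × 0.000539551 V = 2.28122 V.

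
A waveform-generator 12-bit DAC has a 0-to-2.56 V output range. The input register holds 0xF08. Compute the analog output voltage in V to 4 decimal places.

2.4050 V

LSB = 2.56 V / 2^12 = 0.625 mV.
Code 0xF08 = 3848 decimal.
V_out = 0 + 3848 × 0.000625 V = 2.405 V.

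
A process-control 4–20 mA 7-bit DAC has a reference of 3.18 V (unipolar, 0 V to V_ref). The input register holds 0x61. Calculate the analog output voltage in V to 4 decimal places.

LSB = 3.18 V / 2^7 = 24.844 mV.
Code 0x61 = 97 decimal.
V_out = 0 + 97 × 0.0248438 V = 2.40984 V.

2.4098 V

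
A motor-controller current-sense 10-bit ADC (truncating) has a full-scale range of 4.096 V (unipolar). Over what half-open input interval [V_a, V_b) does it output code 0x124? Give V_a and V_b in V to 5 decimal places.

LSB = 4.096/2^10 = 4.000 mV.
Code 0x124 = 292 decimal.
V_a = V_low + 292·LSB = 1.168 V; V_b = V_low + 293·LSB = 1.172 V.

[1.16800 V, 1.17200 V)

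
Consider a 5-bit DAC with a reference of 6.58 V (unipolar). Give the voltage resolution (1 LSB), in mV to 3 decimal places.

Full-scale span = 6.58 V.
LSB = 6.58 / 2^5 = 6.58 / 32 = 0.205625 V = 205.625 mV.

205.625 mV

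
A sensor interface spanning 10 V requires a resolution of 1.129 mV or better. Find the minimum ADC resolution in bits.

Number of steps required ≥ 10 V / 1.129 mV = 8857.40.
Need 2^N ≥ 8857.40; 2^13 = 8192, 2^14 = 16384.
Minimum N = 14.

14 bits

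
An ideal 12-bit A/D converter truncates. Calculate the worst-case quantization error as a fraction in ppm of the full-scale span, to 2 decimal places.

Truncating → worst-case error = 1 LSB = V_FS/2^12, so 1e+06/4096 = 244.141 ppm of full scale.

244.14 ppm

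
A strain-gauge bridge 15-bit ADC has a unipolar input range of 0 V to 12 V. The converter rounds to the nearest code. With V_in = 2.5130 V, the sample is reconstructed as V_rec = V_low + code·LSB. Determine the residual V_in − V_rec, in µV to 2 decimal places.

One LSB is 12 V / 32768 = 366.21 µV.
(V_in − V_low)/LSB = (2.5130 − 0)/0.000366211 = 6862.1653 → code 6862 (round).
V_rec = 0 + 6862·0.000366211 = 2.5129395 V.
Error = 2.5130 − 2.5129395 = 6.05469e-05 V = 60.55 µV.

60.55 µV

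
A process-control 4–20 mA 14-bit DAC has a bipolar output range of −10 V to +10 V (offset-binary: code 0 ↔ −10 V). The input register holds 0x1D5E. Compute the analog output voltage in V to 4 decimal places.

LSB = 20 V / 2^14 = 1.221 mV.
Code 0x1D5E = 7518 decimal.
V_out = (−10) + 7518 × 0.0012207 V = -0.822754 V.

-0.8228 V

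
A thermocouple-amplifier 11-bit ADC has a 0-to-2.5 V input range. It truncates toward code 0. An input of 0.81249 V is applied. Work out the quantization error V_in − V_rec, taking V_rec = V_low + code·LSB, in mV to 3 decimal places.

0.722 mV

LSB = 2.5/2^11 = 1.221 mV.
(0.81249 − 0)/0.0012207 = 665.5918; ⌊·⌋ gives code 665.
Reconstructed: 0.81176758 V.
Error = 0.81249 − 0.81176758 = 0.000722422 V = 0.722 mV.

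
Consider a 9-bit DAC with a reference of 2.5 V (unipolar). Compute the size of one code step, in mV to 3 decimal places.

Full-scale span = 2.5 V.
LSB = 2.5 / 2^9 = 2.5 / 512 = 0.00488281 V = 4.883 mV.

4.883 mV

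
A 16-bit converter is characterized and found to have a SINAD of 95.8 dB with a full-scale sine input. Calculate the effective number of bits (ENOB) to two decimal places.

15.62 bits

ENOB = (SINAD − 1.76) / 6.02 = (95.8 − 1.76)/6.02 = 15.621.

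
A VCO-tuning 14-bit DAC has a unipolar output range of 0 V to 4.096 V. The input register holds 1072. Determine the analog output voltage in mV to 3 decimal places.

268.000 mV

LSB = 4.096 V / 2^14 = 250.00 µV.
V_out = 0 + 1072 × 0.00025 V = 0.268 V.
= 268.000 mV.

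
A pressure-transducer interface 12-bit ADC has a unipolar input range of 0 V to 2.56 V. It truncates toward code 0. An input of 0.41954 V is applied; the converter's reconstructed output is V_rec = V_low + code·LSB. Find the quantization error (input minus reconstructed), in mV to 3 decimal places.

Step size: 2.56 V ÷ 2^12 = 0.625 mV.
Scaled input = 671.2640 LSBs, so code = 671.
V_rec = 0 + 671·0.000625 = 0.419375 V.
Difference: 0.000165 V → 0.165 mV.

0.165 mV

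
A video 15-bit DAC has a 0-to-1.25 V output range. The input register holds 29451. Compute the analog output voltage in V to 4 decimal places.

LSB = 1.25 V / 2^15 = 38.15 µV.
V_out = 0 + 29451 × 3.8147e-05 V = 1.12347 V.

1.1235 V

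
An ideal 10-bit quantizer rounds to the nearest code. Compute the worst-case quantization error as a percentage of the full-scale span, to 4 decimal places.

0.0488 %

Rounding → worst-case error = ½ LSB = V_FS/2^11, so 100/2048 = 0.0488281 % of full scale.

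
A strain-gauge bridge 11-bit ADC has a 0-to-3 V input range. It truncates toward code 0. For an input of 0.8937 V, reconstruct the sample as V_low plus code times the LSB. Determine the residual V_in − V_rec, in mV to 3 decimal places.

LSB = 3/2^11 = 1.465 mV.
(V_in − V_low)/LSB = (0.8937 − 0)/0.00146484 = 610.0992 → code 610 (floor).
Reconstructed: 0.89355469 V.
Difference: 0.000145312 V → 0.145 mV.

0.145 mV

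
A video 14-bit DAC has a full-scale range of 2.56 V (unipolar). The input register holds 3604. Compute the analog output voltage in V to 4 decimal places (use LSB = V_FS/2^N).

LSB = 2.56 V / 2^14 = 156.25 µV.
V_out = 0 + 3604 × 0.00015625 V = 0.563125 V.

0.5631 V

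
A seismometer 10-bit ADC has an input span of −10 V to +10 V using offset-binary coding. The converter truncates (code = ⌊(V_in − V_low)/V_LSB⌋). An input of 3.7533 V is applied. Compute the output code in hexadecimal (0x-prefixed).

code 0x2C0 (decimal 704)

Full-scale span = 20 V; LSB = 20/2^10 = 19.531 mV.
(3.7533 − (−10)) / 0.0195312 = 704.169 LSBs.
⌊·⌋(704.169) = 704.
In hexadecimal (0x-prefixed): 0x2C0.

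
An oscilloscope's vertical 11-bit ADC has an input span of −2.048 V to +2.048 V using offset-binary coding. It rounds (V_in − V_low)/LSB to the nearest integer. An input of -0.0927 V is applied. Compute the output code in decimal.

Full-scale span = 4.096 V; LSB = 4.096/2^11 = 2.000 mV.
(-0.0927 − (−2.048)) / 0.002 = 977.650 LSBs.
Round → code 978.

code 978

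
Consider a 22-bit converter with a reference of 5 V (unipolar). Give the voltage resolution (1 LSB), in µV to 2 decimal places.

Full-scale span = 5 V.
LSB = 5 / 2^22 = 5 / 4194304 = 1.19209e-06 V = 1.19 µV.

1.19 µV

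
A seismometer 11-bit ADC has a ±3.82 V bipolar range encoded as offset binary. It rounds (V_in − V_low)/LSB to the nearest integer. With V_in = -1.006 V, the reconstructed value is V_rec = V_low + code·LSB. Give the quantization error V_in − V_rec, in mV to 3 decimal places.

Step size: 7.64 V ÷ 2^11 = 3.730 mV.
Scaled input = 754.3288 LSBs, so code = 754.
Reconstructed: -1.0072266 V.
Error = -1.006 − (−1.0072266) = 0.00122656 V = 1.227 mV.

1.227 mV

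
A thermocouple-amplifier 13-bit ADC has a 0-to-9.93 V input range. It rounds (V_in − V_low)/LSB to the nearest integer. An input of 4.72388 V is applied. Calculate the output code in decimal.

LSB = 9.93 V / 8192 = 1.212 mV.
(4.72388 − 0) / 0.00121216 = 3897.082 LSBs.
round(3897.082) = 3897.

code 3897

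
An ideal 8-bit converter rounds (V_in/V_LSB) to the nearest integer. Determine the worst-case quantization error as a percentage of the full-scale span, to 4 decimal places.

0.1953 %

Rounding → worst-case error = ½ LSB = V_FS/2^9, so 100/512 = 0.195312 % of full scale.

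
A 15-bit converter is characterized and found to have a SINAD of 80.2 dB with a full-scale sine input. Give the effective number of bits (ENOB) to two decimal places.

ENOB = (SINAD − 1.76) / 6.02 = (80.2 − 1.76)/6.02 = 13.030.

13.03 bits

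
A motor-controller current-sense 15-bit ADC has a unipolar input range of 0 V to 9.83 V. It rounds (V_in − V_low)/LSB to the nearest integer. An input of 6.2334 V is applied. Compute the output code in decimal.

With 32768 levels over 9.83 V, one step is 299.99 µV.
(V_in − V_low)/LSB = (6.2334 − 0) / 0.000299988 = 20778.845.
So the output code is 20779.

code 20779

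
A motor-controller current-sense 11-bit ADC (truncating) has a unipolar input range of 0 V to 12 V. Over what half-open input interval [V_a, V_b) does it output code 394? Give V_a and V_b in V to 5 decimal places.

LSB = 12/2^11 = 5.859 mV.
V_a = V_low + 394·LSB = 2.30859 V; V_b = V_low + 395·LSB = 2.31445 V.

[2.30859 V, 2.31445 V)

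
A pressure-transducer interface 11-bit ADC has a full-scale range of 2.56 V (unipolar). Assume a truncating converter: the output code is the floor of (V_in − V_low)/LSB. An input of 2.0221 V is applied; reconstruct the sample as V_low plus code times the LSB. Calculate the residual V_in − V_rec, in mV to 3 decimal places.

Step size: 2.56 V ÷ 2^11 = 1.250 mV.
Scaled input = 1617.6800 LSBs, so code = 1617.
V_rec = 0 + 1617·0.00125 = 2.02125 V.
Difference: 0.00085 V → 0.850 mV.

0.850 mV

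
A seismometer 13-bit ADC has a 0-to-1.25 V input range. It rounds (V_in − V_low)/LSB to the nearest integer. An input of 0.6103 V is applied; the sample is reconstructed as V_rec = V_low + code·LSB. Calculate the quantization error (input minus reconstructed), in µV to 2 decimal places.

One LSB is 1.25 V / 8192 = 152.59 µV.
(V_in − V_low)/LSB = (0.6103 − 0)/0.000152588 = 3999.6621 → code 4000 (round).
Reconstructed: 0.61035156 V.
Difference: -5.15625e-05 V → -51.56 µV.

-51.56 µV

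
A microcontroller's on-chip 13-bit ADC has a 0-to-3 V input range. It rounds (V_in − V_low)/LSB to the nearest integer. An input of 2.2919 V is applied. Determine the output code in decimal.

LSB = 3 V / 8192 = 366.21 µV.
(2.2919 − 0) / 0.000366211 = 6258.415 LSBs.
round(6258.415) = 6258.

code 6258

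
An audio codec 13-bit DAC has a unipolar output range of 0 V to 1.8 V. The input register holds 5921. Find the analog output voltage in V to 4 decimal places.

LSB = 1.8 V / 2^13 = 219.73 µV.
V_out = 0 + 5921 × 0.000219727 V = 1.301 V.

1.3010 V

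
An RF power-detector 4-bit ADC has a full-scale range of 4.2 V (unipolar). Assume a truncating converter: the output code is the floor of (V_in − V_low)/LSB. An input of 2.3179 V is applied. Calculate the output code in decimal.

code 8

With 16 levels over 4.2 V, one step is 262.500 mV.
(2.3179 − 0) / 0.2625 = 8.830 LSBs.
Floor → code 8.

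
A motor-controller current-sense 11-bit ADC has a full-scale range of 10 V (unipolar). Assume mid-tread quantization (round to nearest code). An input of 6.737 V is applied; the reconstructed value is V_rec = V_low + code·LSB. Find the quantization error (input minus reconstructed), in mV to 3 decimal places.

Step size: 10 V ÷ 2^11 = 4.883 mV.
Scaled input = 1379.7376 LSBs, so code = 1380.
Code 1380 maps back to 0 + 1380×0.00488281 V = 6.7382812 V.
Difference: -0.00128125 V → -1.281 mV.

-1.281 mV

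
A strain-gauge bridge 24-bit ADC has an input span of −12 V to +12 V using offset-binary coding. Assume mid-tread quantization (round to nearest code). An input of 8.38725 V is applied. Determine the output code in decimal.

code 14251721

Full-scale span = 24 V; LSB = 24/2^24 = 1.43 µV.
Input sits at 14251720.704 steps above V_low.
Round → code 14251721.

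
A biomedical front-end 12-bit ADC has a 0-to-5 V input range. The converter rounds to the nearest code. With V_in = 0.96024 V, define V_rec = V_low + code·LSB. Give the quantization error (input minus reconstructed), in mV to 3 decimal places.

One LSB is 5 V / 4096 = 1.221 mV.
(V_in − V_low)/LSB = (0.96024 − 0)/0.0012207 = 786.6286 → code 787 (round).
Reconstructed: 0.96069336 V.
Error = 0.96024 − 0.96069336 = -0.000453359 V = -0.453 mV.

-0.453 mV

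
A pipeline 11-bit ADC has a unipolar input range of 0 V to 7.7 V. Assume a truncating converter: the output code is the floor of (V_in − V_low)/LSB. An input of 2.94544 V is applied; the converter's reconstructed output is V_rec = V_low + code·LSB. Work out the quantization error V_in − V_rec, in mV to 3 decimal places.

One LSB is 7.7 V / 2048 = 3.760 mV.
(2.94544 − 0)/0.00375977 = 783.4105; ⌊·⌋ gives code 783.
Reconstructed: 2.9438965 V.
V_in − V_rec = 0.00154352 V = 1.544 mV.

1.544 mV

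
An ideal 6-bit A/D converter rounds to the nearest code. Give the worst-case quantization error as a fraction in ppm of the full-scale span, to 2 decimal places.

Rounding → worst-case error = ½ LSB = V_FS/2^7, so 1e+06/128 = 7812.5 ppm of full scale.

7812.50 ppm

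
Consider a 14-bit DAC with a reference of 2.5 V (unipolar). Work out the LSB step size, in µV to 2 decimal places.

152.59 µV

Full-scale span = 2.5 V.
LSB = 2.5 / 2^14 = 2.5 / 16384 = 0.000152588 V = 152.59 µV.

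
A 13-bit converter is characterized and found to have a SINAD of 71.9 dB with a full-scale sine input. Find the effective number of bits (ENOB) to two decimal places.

ENOB = (SINAD − 1.76) / 6.02 = (71.9 − 1.76)/6.02 = 11.651.

11.65 bits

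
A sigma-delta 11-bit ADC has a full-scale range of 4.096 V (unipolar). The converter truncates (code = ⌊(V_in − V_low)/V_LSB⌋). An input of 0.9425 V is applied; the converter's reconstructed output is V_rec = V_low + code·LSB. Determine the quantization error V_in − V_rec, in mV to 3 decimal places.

One LSB is 4.096 V / 2048 = 2.000 mV.
(0.9425 − 0)/0.002 = 471.2500; ⌊·⌋ gives code 471.
Reconstructed: 0.942 V.
Error = 0.9425 − 0.942 = 0.0005 V = 0.500 mV.

0.500 mV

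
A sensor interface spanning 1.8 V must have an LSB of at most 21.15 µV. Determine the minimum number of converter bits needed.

17 bits

Number of steps required ≥ 1.8 V / 21.15 µV = 85106.38.
Need 2^N ≥ 85106.38; 2^16 = 65536, 2^17 = 131072.
Minimum N = 17.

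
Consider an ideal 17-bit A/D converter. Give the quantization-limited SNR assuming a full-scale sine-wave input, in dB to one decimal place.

SNR ≈ 6.02·N + 1.76 dB = 6.02·17 + 1.76 = 104.10 dB.

104.1 dB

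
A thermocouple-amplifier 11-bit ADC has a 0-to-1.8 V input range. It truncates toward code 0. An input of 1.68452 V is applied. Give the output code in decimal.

code 1916

With 2048 levels over 1.8 V, one step is 0.879 mV.
(1.68452 − 0) / 0.000878906 = 1916.609 LSBs.
So the output code is 1916.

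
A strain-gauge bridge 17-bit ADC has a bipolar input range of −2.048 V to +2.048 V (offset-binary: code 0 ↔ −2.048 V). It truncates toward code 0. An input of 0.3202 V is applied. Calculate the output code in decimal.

code 75782

With 131072 levels over 4.096 V, one step is 31.25 µV.
Input sits at 75782.400 steps above V_low.
⌊·⌋(75782.400) = 75782.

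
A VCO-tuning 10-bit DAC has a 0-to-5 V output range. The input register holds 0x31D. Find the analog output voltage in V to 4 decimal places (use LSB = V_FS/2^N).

3.8916 V

LSB = 5 V / 2^10 = 4.883 mV.
Code 0x31D = 797 decimal.
V_out = 0 + 797 × 0.00488281 V = 3.8916 V.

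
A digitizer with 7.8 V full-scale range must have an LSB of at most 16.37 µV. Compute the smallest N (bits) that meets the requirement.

19 bits

Number of steps required ≥ 7.8 V / 16.37 µV = 476481.37.
Need 2^N ≥ 476481.37; 2^18 = 262144, 2^19 = 524288.
Minimum N = 19.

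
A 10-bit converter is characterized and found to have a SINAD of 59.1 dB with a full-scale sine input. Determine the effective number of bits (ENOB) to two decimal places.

ENOB = (SINAD − 1.76) / 6.02 = (59.1 − 1.76)/6.02 = 9.525.

9.52 bits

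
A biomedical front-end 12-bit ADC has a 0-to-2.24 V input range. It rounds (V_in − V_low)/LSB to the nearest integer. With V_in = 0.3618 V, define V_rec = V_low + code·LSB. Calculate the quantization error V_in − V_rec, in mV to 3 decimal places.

-0.231 mV

One LSB is 2.24 V / 4096 = 0.547 mV.
(0.3618 − 0)/0.000546875 = 661.5771; round gives code 662.
V_rec = 0 + 662·0.000546875 = 0.36203125 V.
Difference: -0.00023125 V → -0.231 mV.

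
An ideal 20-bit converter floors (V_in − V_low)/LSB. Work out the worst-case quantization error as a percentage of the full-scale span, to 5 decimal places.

0.00010 %

Truncating → worst-case error = 1 LSB = V_FS/2^20, so 100/1048576 = 9.53674e-05 % of full scale.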